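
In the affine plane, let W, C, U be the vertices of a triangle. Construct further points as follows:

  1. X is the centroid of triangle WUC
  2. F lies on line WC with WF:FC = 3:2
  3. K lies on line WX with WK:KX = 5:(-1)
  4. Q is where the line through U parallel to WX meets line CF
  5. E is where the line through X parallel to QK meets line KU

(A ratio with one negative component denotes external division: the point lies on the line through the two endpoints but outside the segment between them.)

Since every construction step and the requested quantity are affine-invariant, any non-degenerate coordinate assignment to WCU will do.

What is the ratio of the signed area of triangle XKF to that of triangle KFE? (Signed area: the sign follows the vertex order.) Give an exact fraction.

Choose coordinates W = (0, 0), C = (1, 0), U = (0, 1).
1. X is the centroid of triangle WUC ⇒ X = (1/3, 1/3)
2. F lies on line WC with WF:FC = 3:2 ⇒ F = (3/5, 0)
3. K lies on line WX with WK:KX = 5:(-1) ⇒ K = (5/12, 5/12)
4. Q is where the line through U parallel to WX meets line CF ⇒ Q = (-1, 0)
5. E is where the line through X parallel to QK meets line KU ⇒ E = (65/144, 53/144)
2·[XKF] = -1/20, 2·[KFE] = 1/180
[XKF]:[KFE] = -1/20:1/180 = -9

[XKF]:[KFE] = -9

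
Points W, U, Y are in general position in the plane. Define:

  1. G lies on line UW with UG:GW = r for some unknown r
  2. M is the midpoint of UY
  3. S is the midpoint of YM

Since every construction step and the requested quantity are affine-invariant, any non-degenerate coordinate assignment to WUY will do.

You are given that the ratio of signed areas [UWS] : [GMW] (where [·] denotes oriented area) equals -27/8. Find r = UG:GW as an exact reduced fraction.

Choose coordinates W = (0, 0), U = (1, 0), Y = (0, 1).
1. With UG:GW = r, write λ = r/(r+1) so G = U + λ·(W−U); G is affine-linear in λ
2. M is the midpoint of UY ⇒ M = (1/2, 1/2)
3. S is the midpoint of YM ⇒ S = (1/4, 3/4)
Every point depending on G is an affine combination of G and λ-independent points, so each such coordinate is linear in λ; the λ² term in each signed area is a multiple of (W−U)×(W−U) = 0, so 2·[UWS] and 2·[GMW] are each linear in λ. Evaluating at λ=0 and λ=1:
  2·[UWS] = -3/4,   2·[GMW] = -1/2·λ + 1/2
So [UWS]:[GMW] = (-3/4) / (-1/2·λ + 1/2). Setting this equal to -27/8:
  -3/4 = -27/8·(-1/2·λ + 1/2)  ⇒  λ = 5/9
Then r = λ/(1−λ) = (5/9)/(4/9) = 5/4. Check: with r = 5/4, G = (4/9, 0) and [UWS]:[GMW] = -27/8 as required.

r = 5/4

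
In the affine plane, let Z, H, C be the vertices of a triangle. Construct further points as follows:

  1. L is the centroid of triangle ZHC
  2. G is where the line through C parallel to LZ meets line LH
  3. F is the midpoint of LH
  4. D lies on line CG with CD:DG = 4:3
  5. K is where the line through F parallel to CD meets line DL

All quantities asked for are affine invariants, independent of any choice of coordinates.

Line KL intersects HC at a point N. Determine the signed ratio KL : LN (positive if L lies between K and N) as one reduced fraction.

Work in coordinates with Z = (0, 0), H = (1, 0), C = (0, 1).
1. L is the centroid of triangle ZHC ⇒ L = (1/3, 1/3)
2. G is where the line through C parallel to LZ meets line LH ⇒ G = (-1/3, 2/3)
3. F is the midpoint of LH ⇒ F = (2/3, 1/6)
4. D lies on line CG with CD:DG = 4:3 ⇒ D = (-4/21, 17/21)
5. K is where the line through F parallel to CD meets line DL ⇒ K = (25/42, 2/21)
line KL meets HC at N = (4, -3)
L = K + t·(N−K) with t = -1/13, so KL:LN = -1/13:14/13

KL:LN = -1/14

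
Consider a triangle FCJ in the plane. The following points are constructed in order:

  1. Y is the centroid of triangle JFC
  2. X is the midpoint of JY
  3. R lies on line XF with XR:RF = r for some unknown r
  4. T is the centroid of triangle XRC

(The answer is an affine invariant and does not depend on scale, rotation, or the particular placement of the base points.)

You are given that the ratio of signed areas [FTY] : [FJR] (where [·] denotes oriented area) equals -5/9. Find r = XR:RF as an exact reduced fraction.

r = 5/3

Set F = (0, 0), C = (1, 0), J = (0, 1); any affine frame gives the same invariant.
1. Y is the centroid of triangle JFC ⇒ Y = (1/3, 1/3)
2. X is the midpoint of JY ⇒ X = (1/6, 2/3)
3. With XR:RF = r, write λ = r/(r+1) so R = X + λ·(F−X); R is affine-linear in λ
4. T is the centroid of triangle XRC ⇒ T is an affine combination of earlier points and hence also affine-linear in λ
Every point depending on R is an affine combination of R and λ-independent points, so each such coordinate is linear in λ; the λ² term in each signed area is a multiple of (F−X)×(F−X) = 0, so 2·[FTY] and 2·[FJR] are each linear in λ. Evaluating at λ=0 and λ=1:
  2·[FTY] = 1/18·λ,   2·[FJR] = 1/6·λ − 1/6
So [FTY]:[FJR] = (1/18·λ) / (1/6·λ − 1/6). Setting this equal to -5/9:
  1/18·λ = -5/9·(1/6·λ − 1/6)  ⇒  λ = 5/8
Then r = λ/(1−λ) = (5/8)/(3/8) = 5/3. Check: with r = 5/3, R = (1/16, 1/4) and [FTY]:[FJR] = -5/9 as required.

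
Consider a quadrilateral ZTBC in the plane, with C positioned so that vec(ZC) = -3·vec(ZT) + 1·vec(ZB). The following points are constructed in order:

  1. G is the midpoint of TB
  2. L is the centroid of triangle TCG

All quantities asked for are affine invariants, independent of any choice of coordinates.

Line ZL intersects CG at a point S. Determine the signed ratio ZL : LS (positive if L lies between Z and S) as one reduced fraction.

ZL:LS = 3

Assign Z = (0, 0), T = (1, 0), B = (0, 1), C = (-3, 1) — the answer is frame-independent, so this choice is without loss of generality.
1. G is the midpoint of TB ⇒ G = (1/2, 1/2)
2. L is the centroid of triangle TCG ⇒ L = (-1/2, 1/2)
line ZL meets CG at S = (-2/3, 2/3)
L = Z + t·(S−Z) with t = 3/4, so ZL:LS = 3/4:1/4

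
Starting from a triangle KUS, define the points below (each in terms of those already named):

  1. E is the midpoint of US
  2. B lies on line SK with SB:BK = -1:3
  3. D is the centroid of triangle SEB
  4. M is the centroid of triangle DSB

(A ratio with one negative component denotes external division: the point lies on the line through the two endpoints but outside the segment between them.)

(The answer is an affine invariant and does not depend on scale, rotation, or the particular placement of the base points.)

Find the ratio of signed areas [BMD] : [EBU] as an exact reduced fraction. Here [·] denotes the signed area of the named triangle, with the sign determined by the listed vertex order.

[BMD]:[EBU] = -1/9

Work in coordinates with K = (0, 0), U = (1, 0), S = (0, 1).
1. E is the midpoint of US ⇒ E = (1/2, 1/2)
2. B lies on line SK with SB:BK = -1:3 ⇒ B = (0, 3/2)
3. D is the centroid of triangle SEB ⇒ D = (1/6, 1)
4. M is the centroid of triangle DSB ⇒ M = (1/18, 7/6)
2·[BMD] = 1/36, 2·[EBU] = -1/4
[BMD]:[EBU] = 1/36:-1/4 = -1/9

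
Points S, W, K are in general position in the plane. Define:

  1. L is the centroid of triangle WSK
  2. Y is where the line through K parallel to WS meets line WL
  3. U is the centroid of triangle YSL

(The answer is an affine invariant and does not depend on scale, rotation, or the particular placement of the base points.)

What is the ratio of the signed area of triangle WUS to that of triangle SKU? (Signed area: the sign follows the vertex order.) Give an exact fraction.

[WUS]:[SKU] = 2

Set S = (0, 0), W = (1, 0), K = (0, 1); any affine frame gives the same invariant.
1. L is the centroid of triangle WSK ⇒ L = (1/3, 1/3)
2. Y is where the line through K parallel to WS meets line WL ⇒ Y = (-1, 1)
3. U is the centroid of triangle YSL ⇒ U = (-2/9, 4/9)
2·[WUS] = 4/9, 2·[SKU] = 2/9
[WUS]:[SKU] = 4/9:2/9 = 2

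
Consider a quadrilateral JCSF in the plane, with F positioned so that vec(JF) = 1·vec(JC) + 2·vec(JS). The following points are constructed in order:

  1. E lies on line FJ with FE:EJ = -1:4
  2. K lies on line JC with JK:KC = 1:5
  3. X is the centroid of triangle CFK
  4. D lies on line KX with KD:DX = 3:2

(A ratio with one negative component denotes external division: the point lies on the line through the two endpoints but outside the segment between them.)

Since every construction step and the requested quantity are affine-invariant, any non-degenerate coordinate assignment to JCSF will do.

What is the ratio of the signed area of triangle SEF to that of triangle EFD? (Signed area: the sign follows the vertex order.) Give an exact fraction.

[SEF]:[EFD] = -5/3

Choose coordinates J = (0, 0), C = (1, 0), S = (0, 1), F = (1, 2).
1. E lies on line FJ with FE:EJ = -1:4 ⇒ E = (4/3, 8/3)
2. K lies on line JC with JK:KC = 1:5 ⇒ K = (1/6, 0)
3. X is the centroid of triangle CFK ⇒ X = (13/18, 2/3)
4. D lies on line KX with KD:DX = 3:2 ⇒ D = (1/2, 2/5)
2·[SEF] = -1/3, 2·[EFD] = 1/5
[SEF]:[EFD] = -1/3:1/5 = -5/3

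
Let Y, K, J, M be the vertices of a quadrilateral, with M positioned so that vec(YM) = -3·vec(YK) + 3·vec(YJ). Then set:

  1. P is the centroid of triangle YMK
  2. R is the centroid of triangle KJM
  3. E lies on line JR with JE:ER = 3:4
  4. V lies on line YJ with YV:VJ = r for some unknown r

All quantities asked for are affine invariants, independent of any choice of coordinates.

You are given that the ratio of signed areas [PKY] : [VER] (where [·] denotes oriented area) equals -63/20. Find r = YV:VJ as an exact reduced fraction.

Assign Y = (0, 0), K = (1, 0), J = (0, 1), M = (-3, 3) — the answer is frame-independent, so this choice is without loss of generality.
1. P is the centroid of triangle YMK ⇒ P = (-2/3, 1)
2. R is the centroid of triangle KJM ⇒ R = (-2/3, 4/3)
3. E lies on line JR with JE:ER = 3:4 ⇒ E = (-2/7, 8/7)
4. With YV:VJ = r, write λ = r/(r+1) so V = Y + λ·(J−Y); V is affine-linear in λ
Every point depending on V is an affine combination of V and λ-independent points, so each such coordinate is linear in λ; the λ² term in each signed area is a multiple of (J−Y)×(J−Y) = 0, so 2·[PKY] and 2·[VER] are each linear in λ. Evaluating at λ=0 and λ=1:
  2·[PKY] = -1,   2·[VER] = -8/21·λ + 8/21
So [PKY]:[VER] = (-1) / (-8/21·λ + 8/21). Setting this equal to -63/20:
  -1 = -63/20·(-8/21·λ + 8/21)  ⇒  λ = 1/6
Then r = λ/(1−λ) = (1/6)/(5/6) = 1/5. Check: with r = 1/5, V = (0, 1/6) and [PKY]:[VER] = -63/20 as required.

r = 1/5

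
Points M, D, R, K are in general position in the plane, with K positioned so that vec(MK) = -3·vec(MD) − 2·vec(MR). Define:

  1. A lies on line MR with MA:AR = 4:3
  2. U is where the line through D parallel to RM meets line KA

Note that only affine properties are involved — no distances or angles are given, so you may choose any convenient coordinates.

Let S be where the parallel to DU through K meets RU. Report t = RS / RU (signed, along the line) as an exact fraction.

t = -3

Assign M = (0, 0), D = (1, 0), R = (0, 1), K = (-3, -2) — the answer is frame-independent, so this choice is without loss of generality.
1. A lies on line MR with MA:AR = 4:3 ⇒ A = (0, 4/7)
2. U is where the line through D parallel to RM meets line KA ⇒ U = (1, 10/7)
through K parallel to DU: direction (0, 10/7); meets RU at S = (-3, -2/7)
S = R + t·(U−R) with t = -3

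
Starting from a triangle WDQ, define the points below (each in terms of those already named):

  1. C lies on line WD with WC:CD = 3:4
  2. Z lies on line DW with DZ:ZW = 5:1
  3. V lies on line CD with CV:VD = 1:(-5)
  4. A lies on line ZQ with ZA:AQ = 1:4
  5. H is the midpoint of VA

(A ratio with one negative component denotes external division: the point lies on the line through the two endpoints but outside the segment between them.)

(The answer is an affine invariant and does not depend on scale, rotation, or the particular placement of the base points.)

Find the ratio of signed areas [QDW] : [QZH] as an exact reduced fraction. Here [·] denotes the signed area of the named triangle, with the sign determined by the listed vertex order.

Assign W = (0, 0), D = (1, 0), Q = (0, 1) — the answer is frame-independent, so this choice is without loss of generality.
1. C lies on line WD with WC:CD = 3:4 ⇒ C = (3/7, 0)
2. Z lies on line DW with DZ:ZW = 5:1 ⇒ Z = (1/6, 0)
3. V lies on line CD with CV:VD = 1:(-5) ⇒ V = (2/7, 0)
4. A lies on line ZQ with ZA:AQ = 1:4 ⇒ A = (2/15, 1/5)
5. H is the midpoint of VA ⇒ H = (22/105, 1/10)
2·[QDW] = -1, 2·[QZH] = 5/84
[QDW]:[QZH] = -1:5/84 = -84/5

[QDW]:[QZH] = -84/5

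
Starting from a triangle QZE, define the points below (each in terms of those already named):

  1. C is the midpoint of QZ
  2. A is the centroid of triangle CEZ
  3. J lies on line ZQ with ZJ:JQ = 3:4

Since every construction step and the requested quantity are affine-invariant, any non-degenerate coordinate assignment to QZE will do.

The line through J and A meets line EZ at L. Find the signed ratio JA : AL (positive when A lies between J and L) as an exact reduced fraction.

Set Q = (0, 0), Z = (1, 0), E = (0, 1); any affine frame gives the same invariant.
1. C is the midpoint of QZ ⇒ C = (1/2, 0)
2. A is the centroid of triangle CEZ ⇒ A = (1/2, 1/3)
3. J lies on line ZQ with ZJ:JQ = 3:4 ⇒ J = (4/7, 0)
line JA meets EZ at L = (5/11, 6/11)
A = J + t·(L−J) with t = 11/18, so JA:AL = 11/18:7/18

JA:AL = 11/7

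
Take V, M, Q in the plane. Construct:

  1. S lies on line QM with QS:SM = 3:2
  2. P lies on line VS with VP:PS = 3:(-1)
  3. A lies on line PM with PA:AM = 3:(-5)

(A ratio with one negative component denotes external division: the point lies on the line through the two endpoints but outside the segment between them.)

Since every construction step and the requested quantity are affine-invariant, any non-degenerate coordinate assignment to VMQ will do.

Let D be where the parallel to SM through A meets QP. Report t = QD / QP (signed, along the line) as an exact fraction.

t = 5/2

Choose coordinates V = (0, 0), M = (1, 0), Q = (0, 1).
1. S lies on line QM with QS:SM = 3:2 ⇒ S = (3/5, 2/5)
2. P lies on line VS with VP:PS = 3:(-1) ⇒ P = (9/10, 3/5)
3. A lies on line PM with PA:AM = 3:(-5) ⇒ A = (3/4, 3/2)
through A parallel to SM: direction (2/5, -2/5); meets QP at D = (9/4, 0)
D = Q + t·(P−Q) with t = 5/2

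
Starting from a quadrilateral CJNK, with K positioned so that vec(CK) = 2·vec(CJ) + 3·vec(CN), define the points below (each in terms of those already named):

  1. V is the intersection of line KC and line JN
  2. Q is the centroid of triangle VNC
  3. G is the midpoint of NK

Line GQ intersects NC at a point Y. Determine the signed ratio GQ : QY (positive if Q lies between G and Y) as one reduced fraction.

GQ:QY = 13/2

Work in coordinates with C = (0, 0), J = (1, 0), N = (0, 1), K = (2, 3).
1. V is the intersection of line KC and line JN ⇒ V = (2/5, 3/5)
2. Q is the centroid of triangle VNC ⇒ Q = (2/15, 8/15)
3. G is the midpoint of NK ⇒ G = (1, 2)
line GQ meets NC at Y = (0, 4/13)
Q = G + t·(Y−G) with t = 13/15, so GQ:QY = 13/15:2/15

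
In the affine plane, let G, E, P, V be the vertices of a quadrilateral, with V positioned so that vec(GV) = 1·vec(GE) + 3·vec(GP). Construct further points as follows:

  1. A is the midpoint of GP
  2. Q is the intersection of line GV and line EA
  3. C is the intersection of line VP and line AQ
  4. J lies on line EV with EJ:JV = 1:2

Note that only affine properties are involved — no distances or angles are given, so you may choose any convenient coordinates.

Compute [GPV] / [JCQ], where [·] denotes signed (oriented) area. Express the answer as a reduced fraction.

Assign G = (0, 0), E = (1, 0), P = (0, 1), V = (1, 3) — the answer is frame-independent, so this choice is without loss of generality.
1. A is the midpoint of GP ⇒ A = (0, 1/2)
2. Q is the intersection of line GV and line EA ⇒ Q = (1/7, 3/7)
3. C is the intersection of line VP and line AQ ⇒ C = (-1/5, 3/5)
4. J lies on line EV with EJ:JV = 1:2 ⇒ J = (1, 1)
2·[GPV] = -1, 2·[JCQ] = 12/35
[GPV]:[JCQ] = -1:12/35 = -35/12

[GPV]:[JCQ] = -35/12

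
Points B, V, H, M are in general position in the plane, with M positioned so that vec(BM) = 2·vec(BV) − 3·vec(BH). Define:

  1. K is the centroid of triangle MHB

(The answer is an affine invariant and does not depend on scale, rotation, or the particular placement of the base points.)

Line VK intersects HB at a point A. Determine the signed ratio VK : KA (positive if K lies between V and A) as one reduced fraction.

Choose coordinates B = (0, 0), V = (1, 0), H = (0, 1), M = (2, -3).
1. K is the centroid of triangle MHB ⇒ K = (2/3, -2/3)
line VK meets HB at A = (0, -2)
K = V + t·(A−V) with t = 1/3, so VK:KA = 1/3:2/3

VK:KA = 1/2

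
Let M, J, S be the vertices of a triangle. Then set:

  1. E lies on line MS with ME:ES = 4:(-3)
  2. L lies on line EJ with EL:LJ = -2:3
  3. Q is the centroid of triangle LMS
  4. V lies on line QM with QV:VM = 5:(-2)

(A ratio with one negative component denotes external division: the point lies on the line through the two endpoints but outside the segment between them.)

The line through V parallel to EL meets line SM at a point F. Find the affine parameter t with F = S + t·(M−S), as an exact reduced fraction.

t = 19/9

Choose coordinates M = (0, 0), J = (1, 0), S = (0, 1).
1. E lies on line MS with ME:ES = 4:(-3) ⇒ E = (0, 4)
2. L lies on line EJ with EL:LJ = -2:3 ⇒ L = (-2, 12)
3. Q is the centroid of triangle LMS ⇒ Q = (-2/3, 13/3)
4. V lies on line QM with QV:VM = 5:(-2) ⇒ V = (4/9, -26/9)
through V parallel to EL: direction (-2, 8); meets SM at F = (0, -10/9)
F = S + t·(M−S) with t = 19/9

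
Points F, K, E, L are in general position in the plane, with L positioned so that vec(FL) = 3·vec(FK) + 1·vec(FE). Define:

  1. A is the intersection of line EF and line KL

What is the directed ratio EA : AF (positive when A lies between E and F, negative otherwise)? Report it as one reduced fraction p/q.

EA:AF = -3

Assign F = (0, 0), K = (1, 0), E = (0, 1), L = (3, 1) — the answer is frame-independent, so this choice is without loss of generality.
1. A is the intersection of line EF and line KL ⇒ A = (0, -1/2)
A = E + t·(F−E) with t = 3/2, so EA:AF = t:(1−t) = 3/2:-1/2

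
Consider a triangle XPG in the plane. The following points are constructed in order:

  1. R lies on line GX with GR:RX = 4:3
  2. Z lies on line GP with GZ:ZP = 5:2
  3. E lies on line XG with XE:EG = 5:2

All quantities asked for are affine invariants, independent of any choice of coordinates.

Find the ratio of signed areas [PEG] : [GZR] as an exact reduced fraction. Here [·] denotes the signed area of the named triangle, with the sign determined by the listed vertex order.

Choose coordinates X = (0, 0), P = (1, 0), G = (0, 1).
1. R lies on line GX with GR:RX = 4:3 ⇒ R = (0, 3/7)
2. Z lies on line GP with GZ:ZP = 5:2 ⇒ Z = (5/7, 2/7)
3. E lies on line XG with XE:EG = 5:2 ⇒ E = (0, 5/7)
2·[PEG] = -2/7, 2·[GZR] = -20/49
[PEG]:[GZR] = -2/7:-20/49 = 7/10

[PEG]:[GZR] = 7/10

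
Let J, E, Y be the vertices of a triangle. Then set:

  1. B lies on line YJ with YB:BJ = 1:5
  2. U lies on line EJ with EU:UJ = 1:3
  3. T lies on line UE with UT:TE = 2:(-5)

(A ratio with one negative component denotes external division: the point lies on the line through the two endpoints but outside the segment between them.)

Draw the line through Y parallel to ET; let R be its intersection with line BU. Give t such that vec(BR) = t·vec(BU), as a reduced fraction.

Assign J = (0, 0), E = (1, 0), Y = (0, 1) — the answer is frame-independent, so this choice is without loss of generality.
1. B lies on line YJ with YB:BJ = 1:5 ⇒ B = (0, 5/6)
2. U lies on line EJ with EU:UJ = 1:3 ⇒ U = (3/4, 0)
3. T lies on line UE with UT:TE = 2:(-5) ⇒ T = (7/12, 0)
through Y parallel to ET: direction (-5/12, 0); meets BU at R = (-3/20, 1)
R = B + t·(U−B) with t = -1/5

t = -1/5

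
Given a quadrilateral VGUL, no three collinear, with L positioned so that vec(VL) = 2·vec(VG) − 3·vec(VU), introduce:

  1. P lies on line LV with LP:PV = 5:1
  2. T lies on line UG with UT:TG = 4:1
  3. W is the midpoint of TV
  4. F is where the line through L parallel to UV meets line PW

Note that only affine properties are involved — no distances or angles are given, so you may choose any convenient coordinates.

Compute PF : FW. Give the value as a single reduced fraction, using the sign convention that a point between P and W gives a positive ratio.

PF:FW = -25/24

Choose coordinates V = (0, 0), G = (1, 0), U = (0, 1), L = (2, -3).
1. P lies on line LV with LP:PV = 5:1 ⇒ P = (1/3, -1/2)
2. T lies on line UG with UT:TG = 4:1 ⇒ T = (4/5, 1/5)
3. W is the midpoint of TV ⇒ W = (2/5, 1/10)
4. F is where the line through L parallel to UV meets line PW ⇒ F = (2, 29/2)
F = P + t·(W−P) with t = 25, so PF:FW = t:(1−t) = 25:-24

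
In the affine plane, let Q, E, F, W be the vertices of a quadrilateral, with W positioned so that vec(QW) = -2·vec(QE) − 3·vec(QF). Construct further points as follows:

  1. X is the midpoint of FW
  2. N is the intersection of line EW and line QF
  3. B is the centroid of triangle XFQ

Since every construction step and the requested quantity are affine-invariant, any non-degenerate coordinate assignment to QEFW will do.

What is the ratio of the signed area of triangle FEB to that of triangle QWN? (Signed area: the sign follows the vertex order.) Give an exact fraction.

[FEB]:[QWN] = -2/3

Assign Q = (0, 0), E = (1, 0), F = (0, 1), W = (-2, -3) — the answer is frame-independent, so this choice is without loss of generality.
1. X is the midpoint of FW ⇒ X = (-1, -1)
2. N is the intersection of line EW and line QF ⇒ N = (0, -1)
3. B is the centroid of triangle XFQ ⇒ B = (-1/3, 0)
2·[FEB] = -4/3, 2·[QWN] = 2
[FEB]:[QWN] = -4/3:2 = -2/3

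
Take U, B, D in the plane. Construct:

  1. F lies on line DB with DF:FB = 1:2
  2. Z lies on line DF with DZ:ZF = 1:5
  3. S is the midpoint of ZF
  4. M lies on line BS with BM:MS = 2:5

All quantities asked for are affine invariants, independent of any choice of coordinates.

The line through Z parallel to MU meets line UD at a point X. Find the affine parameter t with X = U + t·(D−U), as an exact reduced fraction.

Choose coordinates U = (0, 0), B = (1, 0), D = (0, 1).
1. F lies on line DB with DF:FB = 1:2 ⇒ F = (1/3, 2/3)
2. Z lies on line DF with DZ:ZF = 1:5 ⇒ Z = (1/18, 17/18)
3. S is the midpoint of ZF ⇒ S = (7/36, 29/36)
4. M lies on line BS with BM:MS = 2:5 ⇒ M = (97/126, 29/126)
through Z parallel to MU: direction (-97/126, -29/126); meets UD at X = (0, 90/97)
X = U + t·(D−U) with t = 90/97

t = 90/97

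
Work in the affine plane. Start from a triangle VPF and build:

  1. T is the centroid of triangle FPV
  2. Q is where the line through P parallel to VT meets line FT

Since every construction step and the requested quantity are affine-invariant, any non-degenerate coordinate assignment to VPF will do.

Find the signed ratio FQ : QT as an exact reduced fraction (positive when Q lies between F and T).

Choose coordinates V = (0, 0), P = (1, 0), F = (0, 1).
1. T is the centroid of triangle FPV ⇒ T = (1/3, 1/3)
2. Q is where the line through P parallel to VT meets line FT ⇒ Q = (2/3, -1/3)
Q = F + t·(T−F) with t = 2, so FQ:QT = t:(1−t) = 2:-1

FQ:QT = -2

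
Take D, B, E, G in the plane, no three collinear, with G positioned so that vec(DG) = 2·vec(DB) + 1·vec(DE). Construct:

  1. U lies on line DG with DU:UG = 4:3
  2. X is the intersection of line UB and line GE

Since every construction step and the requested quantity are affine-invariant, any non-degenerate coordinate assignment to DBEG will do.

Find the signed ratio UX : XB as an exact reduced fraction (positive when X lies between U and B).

Assign D = (0, 0), B = (1, 0), E = (0, 1), G = (2, 1) — the answer is frame-independent, so this choice is without loss of generality.
1. U lies on line DG with DU:UG = 4:3 ⇒ U = (8/7, 4/7)
2. X is the intersection of line UB and line GE ⇒ X = (5/4, 1)
X = U + t·(B−U) with t = -3/4, so UX:XB = t:(1−t) = -3/4:7/4

UX:XB = -3/7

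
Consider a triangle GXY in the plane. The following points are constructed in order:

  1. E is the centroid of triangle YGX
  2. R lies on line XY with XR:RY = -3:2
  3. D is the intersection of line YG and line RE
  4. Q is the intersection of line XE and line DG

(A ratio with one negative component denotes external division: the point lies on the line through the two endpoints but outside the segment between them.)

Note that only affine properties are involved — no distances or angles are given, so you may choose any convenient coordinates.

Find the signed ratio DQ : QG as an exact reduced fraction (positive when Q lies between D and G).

DQ:QG = 3/7

Choose coordinates G = (0, 0), X = (1, 0), Y = (0, 1).
1. E is the centroid of triangle YGX ⇒ E = (1/3, 1/3)
2. R lies on line XY with XR:RY = -3:2 ⇒ R = (-2, 3)
3. D is the intersection of line YG and line RE ⇒ D = (0, 5/7)
4. Q is the intersection of line XE and line DG ⇒ Q = (0, 1/2)
Q = D + t·(G−D) with t = 3/10, so DQ:QG = t:(1−t) = 3/10:7/10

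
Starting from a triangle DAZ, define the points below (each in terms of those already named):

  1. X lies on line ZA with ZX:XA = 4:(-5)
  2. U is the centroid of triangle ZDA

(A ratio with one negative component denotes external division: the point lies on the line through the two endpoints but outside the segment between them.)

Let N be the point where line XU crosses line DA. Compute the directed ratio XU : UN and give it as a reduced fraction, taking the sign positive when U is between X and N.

XU:UN = 14

Choose coordinates D = (0, 0), A = (1, 0), Z = (0, 1).
1. X lies on line ZA with ZX:XA = 4:(-5) ⇒ X = (-4, 5)
2. U is the centroid of triangle ZDA ⇒ U = (1/3, 1/3)
line XU meets DA at N = (9/14, 0)
U = X + t·(N−X) with t = 14/15, so XU:UN = 14/15:1/15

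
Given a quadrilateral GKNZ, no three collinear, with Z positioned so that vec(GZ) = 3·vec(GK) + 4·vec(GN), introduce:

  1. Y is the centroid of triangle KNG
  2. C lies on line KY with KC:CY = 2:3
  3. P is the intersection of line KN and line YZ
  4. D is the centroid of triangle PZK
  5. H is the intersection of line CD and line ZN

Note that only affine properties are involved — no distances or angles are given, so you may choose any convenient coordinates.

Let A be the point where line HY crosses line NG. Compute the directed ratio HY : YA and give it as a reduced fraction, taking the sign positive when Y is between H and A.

HY:YA = 78/11

Set G = (0, 0), K = (1, 0), N = (0, 1), Z = (3, 4); any affine frame gives the same invariant.
1. Y is the centroid of triangle KNG ⇒ Y = (1/3, 1/3)
2. C lies on line KY with KC:CY = 2:3 ⇒ C = (11/15, 2/15)
3. P is the intersection of line KN and line YZ ⇒ P = (9/19, 10/19)
4. D is the centroid of triangle PZK ⇒ D = (85/57, 86/57)
5. H is the intersection of line CD and line ZN ⇒ H = (89/33, 122/33)
line HY meets NG at A = (0, -11/78)
Y = H + t·(A−H) with t = 78/89, so HY:YA = 78/89:11/89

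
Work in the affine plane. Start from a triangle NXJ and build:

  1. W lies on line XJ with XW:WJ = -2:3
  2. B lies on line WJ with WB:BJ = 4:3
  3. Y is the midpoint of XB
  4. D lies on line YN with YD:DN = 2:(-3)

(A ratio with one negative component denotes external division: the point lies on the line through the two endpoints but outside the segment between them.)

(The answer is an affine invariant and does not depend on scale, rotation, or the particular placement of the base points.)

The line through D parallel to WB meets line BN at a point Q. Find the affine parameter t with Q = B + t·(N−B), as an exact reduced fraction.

Work in coordinates with N = (0, 0), X = (1, 0), J = (0, 1).
1. W lies on line XJ with XW:WJ = -2:3 ⇒ W = (3, -2)
2. B lies on line WJ with WB:BJ = 4:3 ⇒ B = (9/7, -2/7)
3. Y is the midpoint of XB ⇒ Y = (8/7, -1/7)
4. D lies on line YN with YD:DN = 2:(-3) ⇒ D = (24/7, -3/7)
through D parallel to WB: direction (-12/7, 12/7); meets BN at Q = (27/7, -6/7)
Q = B + t·(N−B) with t = -2

t = -2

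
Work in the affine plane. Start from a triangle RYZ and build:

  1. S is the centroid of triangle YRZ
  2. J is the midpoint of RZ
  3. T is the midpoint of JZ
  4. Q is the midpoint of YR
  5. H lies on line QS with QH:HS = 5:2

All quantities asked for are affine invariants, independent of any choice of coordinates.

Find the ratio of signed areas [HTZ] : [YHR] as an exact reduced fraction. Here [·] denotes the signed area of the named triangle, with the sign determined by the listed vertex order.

Work in coordinates with R = (0, 0), Y = (1, 0), Z = (0, 1).
1. S is the centroid of triangle YRZ ⇒ S = (1/3, 1/3)
2. J is the midpoint of RZ ⇒ J = (0, 1/2)
3. T is the midpoint of JZ ⇒ T = (0, 3/4)
4. Q is the midpoint of YR ⇒ Q = (1/2, 0)
5. H lies on line QS with QH:HS = 5:2 ⇒ H = (8/21, 5/21)
2·[HTZ] = -2/21, 2·[YHR] = 5/21
[HTZ]:[YHR] = -2/21:5/21 = -2/5

[HTZ]:[YHR] = -2/5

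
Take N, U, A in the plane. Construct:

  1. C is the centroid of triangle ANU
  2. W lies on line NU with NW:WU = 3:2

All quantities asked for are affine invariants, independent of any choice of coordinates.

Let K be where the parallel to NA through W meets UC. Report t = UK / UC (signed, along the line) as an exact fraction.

Set N = (0, 0), U = (1, 0), A = (0, 1); any affine frame gives the same invariant.
1. C is the centroid of triangle ANU ⇒ C = (1/3, 1/3)
2. W lies on line NU with NW:WU = 3:2 ⇒ W = (3/5, 0)
through W parallel to NA: direction (0, 1); meets UC at K = (3/5, 1/5)
K = U + t·(C−U) with t = 3/5

t = 3/5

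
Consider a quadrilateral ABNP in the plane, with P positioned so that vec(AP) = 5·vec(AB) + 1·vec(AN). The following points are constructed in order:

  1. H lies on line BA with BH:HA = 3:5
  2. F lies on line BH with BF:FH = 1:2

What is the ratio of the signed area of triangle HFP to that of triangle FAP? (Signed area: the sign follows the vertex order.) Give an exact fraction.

Work in coordinates with A = (0, 0), B = (1, 0), N = (0, 1), P = (5, 1).
1. H lies on line BA with BH:HA = 3:5 ⇒ H = (5/8, 0)
2. F lies on line BH with BF:FH = 1:2 ⇒ F = (7/8, 0)
2·[HFP] = 1/4, 2·[FAP] = -7/8
[HFP]:[FAP] = 1/4:-7/8 = -2/7

[HFP]:[FAP] = -2/7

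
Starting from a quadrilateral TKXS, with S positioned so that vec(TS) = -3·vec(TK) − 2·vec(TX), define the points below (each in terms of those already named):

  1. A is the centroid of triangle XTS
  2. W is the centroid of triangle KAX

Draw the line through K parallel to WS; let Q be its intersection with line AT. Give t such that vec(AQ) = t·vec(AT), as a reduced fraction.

Set T = (0, 0), K = (1, 0), X = (0, 1), S = (-3, -2); any affine frame gives the same invariant.
1. A is the centroid of triangle XTS ⇒ A = (-1, -1/3)
2. W is the centroid of triangle KAX ⇒ W = (0, 2/9)
through K parallel to WS: direction (-3, -20/9); meets AT at Q = (20/11, 20/33)
Q = A + t·(T−A) with t = 31/11

t = 31/11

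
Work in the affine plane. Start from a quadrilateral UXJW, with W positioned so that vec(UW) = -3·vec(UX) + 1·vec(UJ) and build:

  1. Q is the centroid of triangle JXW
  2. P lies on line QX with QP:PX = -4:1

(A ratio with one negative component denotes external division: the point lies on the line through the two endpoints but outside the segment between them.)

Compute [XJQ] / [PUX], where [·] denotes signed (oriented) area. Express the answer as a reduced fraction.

[XJQ]:[PUX] = -9/2

Choose coordinates U = (0, 0), X = (1, 0), J = (0, 1), W = (-3, 1).
1. Q is the centroid of triangle JXW ⇒ Q = (-2/3, 2/3)
2. P lies on line QX with QP:PX = -4:1 ⇒ P = (14/9, -2/9)
2·[XJQ] = 1, 2·[PUX] = -2/9
[XJQ]:[PUX] = 1:-2/9 = -9/2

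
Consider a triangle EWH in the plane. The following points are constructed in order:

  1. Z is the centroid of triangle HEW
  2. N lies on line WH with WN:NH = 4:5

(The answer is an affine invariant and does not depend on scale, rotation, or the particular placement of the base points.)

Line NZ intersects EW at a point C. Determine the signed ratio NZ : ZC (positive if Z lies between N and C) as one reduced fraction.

NZ:ZC = 1/3

Assign E = (0, 0), W = (1, 0), H = (0, 1) — the answer is frame-independent, so this choice is without loss of generality.
1. Z is the centroid of triangle HEW ⇒ Z = (1/3, 1/3)
2. N lies on line WH with WN:NH = 4:5 ⇒ N = (5/9, 4/9)
line NZ meets EW at C = (-1/3, 0)
Z = N + t·(C−N) with t = 1/4, so NZ:ZC = 1/4:3/4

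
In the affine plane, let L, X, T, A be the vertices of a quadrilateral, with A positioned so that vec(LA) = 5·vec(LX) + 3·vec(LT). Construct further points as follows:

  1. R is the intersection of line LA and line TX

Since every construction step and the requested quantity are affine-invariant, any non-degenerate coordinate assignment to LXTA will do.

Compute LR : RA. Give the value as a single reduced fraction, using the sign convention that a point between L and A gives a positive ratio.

Work in coordinates with L = (0, 0), X = (1, 0), T = (0, 1), A = (5, 3).
1. R is the intersection of line LA and line TX ⇒ R = (5/8, 3/8)
R = L + t·(A−L) with t = 1/8, so LR:RA = t:(1−t) = 1/8:7/8

LR:RA = 1/7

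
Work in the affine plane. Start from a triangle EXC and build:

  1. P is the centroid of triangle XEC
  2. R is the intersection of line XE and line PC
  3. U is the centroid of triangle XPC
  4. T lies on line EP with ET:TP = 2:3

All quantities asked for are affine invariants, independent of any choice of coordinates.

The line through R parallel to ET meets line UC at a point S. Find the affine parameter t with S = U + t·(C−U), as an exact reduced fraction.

Assign E = (0, 0), X = (1, 0), C = (0, 1) — the answer is frame-independent, so this choice is without loss of generality.
1. P is the centroid of triangle XEC ⇒ P = (1/3, 1/3)
2. R is the intersection of line XE and line PC ⇒ R = (1/2, 0)
3. U is the centroid of triangle XPC ⇒ U = (4/9, 4/9)
4. T lies on line EP with ET:TP = 2:3 ⇒ T = (2/15, 2/15)
through R parallel to ET: direction (2/15, 2/15); meets UC at S = (2/3, 1/6)
S = U + t·(C−U) with t = -1/2

t = -1/2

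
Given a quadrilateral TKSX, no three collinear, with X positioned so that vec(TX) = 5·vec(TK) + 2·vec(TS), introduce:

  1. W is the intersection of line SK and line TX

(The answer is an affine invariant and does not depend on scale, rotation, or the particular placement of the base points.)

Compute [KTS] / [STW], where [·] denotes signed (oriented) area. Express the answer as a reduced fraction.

Choose coordinates T = (0, 0), K = (1, 0), S = (0, 1), X = (5, 2).
1. W is the intersection of line SK and line TX ⇒ W = (5/7, 2/7)
2·[KTS] = -1, 2·[STW] = 5/7
[KTS]:[STW] = -1:5/7 = -7/5

[KTS]:[STW] = -7/5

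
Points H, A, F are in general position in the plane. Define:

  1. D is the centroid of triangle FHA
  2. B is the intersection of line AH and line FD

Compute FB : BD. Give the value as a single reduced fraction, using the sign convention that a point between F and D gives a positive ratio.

FB:BD = -3

Choose coordinates H = (0, 0), A = (1, 0), F = (0, 1).
1. D is the centroid of triangle FHA ⇒ D = (1/3, 1/3)
2. B is the intersection of line AH and line FD ⇒ B = (1/2, 0)
B = F + t·(D−F) with t = 3/2, so FB:BD = t:(1−t) = 3/2:-1/2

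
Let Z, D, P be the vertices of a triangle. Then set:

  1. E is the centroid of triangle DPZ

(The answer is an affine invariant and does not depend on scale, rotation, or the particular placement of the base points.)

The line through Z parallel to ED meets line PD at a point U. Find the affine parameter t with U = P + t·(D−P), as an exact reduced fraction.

t = 2

Choose coordinates Z = (0, 0), D = (1, 0), P = (0, 1).
1. E is the centroid of triangle DPZ ⇒ E = (1/3, 1/3)
through Z parallel to ED: direction (2/3, -1/3); meets PD at U = (2, -1)
U = P + t·(D−P) with t = 2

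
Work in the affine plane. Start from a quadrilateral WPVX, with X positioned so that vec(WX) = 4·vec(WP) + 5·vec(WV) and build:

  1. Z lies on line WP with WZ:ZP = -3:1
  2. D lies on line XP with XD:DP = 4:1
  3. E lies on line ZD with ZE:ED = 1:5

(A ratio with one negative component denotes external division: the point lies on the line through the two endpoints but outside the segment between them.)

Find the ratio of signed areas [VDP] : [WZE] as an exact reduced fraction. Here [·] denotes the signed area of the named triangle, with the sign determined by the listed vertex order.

[VDP]:[WZE] = -32/5

Set W = (0, 0), P = (1, 0), V = (0, 1), X = (4, 5); any affine frame gives the same invariant.
1. Z lies on line WP with WZ:ZP = -3:1 ⇒ Z = (3/2, 0)
2. D lies on line XP with XD:DP = 4:1 ⇒ D = (8/5, 1)
3. E lies on line ZD with ZE:ED = 1:5 ⇒ E = (91/60, 1/6)
2·[VDP] = -8/5, 2·[WZE] = 1/4
[VDP]:[WZE] = -8/5:1/4 = -32/5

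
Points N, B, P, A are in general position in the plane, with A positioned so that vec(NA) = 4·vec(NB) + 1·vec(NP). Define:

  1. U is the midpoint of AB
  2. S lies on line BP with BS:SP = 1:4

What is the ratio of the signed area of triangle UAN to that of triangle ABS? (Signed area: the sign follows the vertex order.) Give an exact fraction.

Work in coordinates with N = (0, 0), B = (1, 0), P = (0, 1), A = (4, 1).
1. U is the midpoint of AB ⇒ U = (5/2, 1/2)
2. S lies on line BP with BS:SP = 1:4 ⇒ S = (4/5, 1/5)
2·[UAN] = 1/2, 2·[ABS] = -4/5
[UAN]:[ABS] = 1/2:-4/5 = -5/8

[UAN]:[ABS] = -5/8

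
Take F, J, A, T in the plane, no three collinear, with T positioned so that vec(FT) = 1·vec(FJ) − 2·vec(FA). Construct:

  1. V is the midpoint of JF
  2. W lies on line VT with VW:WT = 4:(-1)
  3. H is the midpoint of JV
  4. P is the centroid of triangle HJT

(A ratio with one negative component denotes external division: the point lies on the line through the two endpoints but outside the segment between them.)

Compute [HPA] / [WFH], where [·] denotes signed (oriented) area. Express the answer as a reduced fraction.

[HPA]:[WFH] = 1/6

Work in coordinates with F = (0, 0), J = (1, 0), A = (0, 1), T = (1, -2).
1. V is the midpoint of JF ⇒ V = (1/2, 0)
2. W lies on line VT with VW:WT = 4:(-1) ⇒ W = (7/6, -8/3)
3. H is the midpoint of JV ⇒ H = (3/4, 0)
4. P is the centroid of triangle HJT ⇒ P = (11/12, -2/3)
2·[HPA] = -1/3, 2·[WFH] = -2
[HPA]:[WFH] = -1/3:-2 = 1/6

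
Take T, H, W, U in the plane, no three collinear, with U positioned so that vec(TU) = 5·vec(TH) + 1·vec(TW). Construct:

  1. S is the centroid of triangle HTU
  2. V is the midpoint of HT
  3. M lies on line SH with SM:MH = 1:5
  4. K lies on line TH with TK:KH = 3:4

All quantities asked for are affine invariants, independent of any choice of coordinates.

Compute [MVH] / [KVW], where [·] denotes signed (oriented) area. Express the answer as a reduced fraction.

Work in coordinates with T = (0, 0), H = (1, 0), W = (0, 1), U = (5, 1).
1. S is the centroid of triangle HTU ⇒ S = (2, 1/3)
2. V is the midpoint of HT ⇒ V = (1/2, 0)
3. M lies on line SH with SM:MH = 1:5 ⇒ M = (11/6, 5/18)
4. K lies on line TH with TK:KH = 3:4 ⇒ K = (3/7, 0)
2·[MVH] = 5/36, 2·[KVW] = 1/14
[MVH]:[KVW] = 5/36:1/14 = 35/18

[MVH]:[KVW] = 35/18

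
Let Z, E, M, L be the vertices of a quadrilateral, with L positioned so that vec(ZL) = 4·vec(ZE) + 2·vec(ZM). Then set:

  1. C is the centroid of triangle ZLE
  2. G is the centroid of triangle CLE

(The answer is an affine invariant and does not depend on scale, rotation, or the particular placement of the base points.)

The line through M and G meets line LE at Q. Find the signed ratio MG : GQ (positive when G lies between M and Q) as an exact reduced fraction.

MG:GQ = 43/2

Set Z = (0, 0), E = (1, 0), M = (0, 1), L = (4, 2); any affine frame gives the same invariant.
1. C is the centroid of triangle ZLE ⇒ C = (5/3, 2/3)
2. G is the centroid of triangle CLE ⇒ G = (20/9, 8/9)
line MG meets LE at Q = (100/43, 38/43)
G = M + t·(Q−M) with t = 43/45, so MG:GQ = 43/45:2/45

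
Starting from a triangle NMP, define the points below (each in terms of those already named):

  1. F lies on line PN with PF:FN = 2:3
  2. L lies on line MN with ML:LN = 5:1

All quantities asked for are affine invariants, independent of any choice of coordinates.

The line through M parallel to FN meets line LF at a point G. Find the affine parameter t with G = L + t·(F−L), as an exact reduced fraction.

Assign N = (0, 0), M = (1, 0), P = (0, 1) — the answer is frame-independent, so this choice is without loss of generality.
1. F lies on line PN with PF:FN = 2:3 ⇒ F = (0, 3/5)
2. L lies on line MN with ML:LN = 5:1 ⇒ L = (1/6, 0)
through M parallel to FN: direction (0, -3/5); meets LF at G = (1, -3)
G = L + t·(F−L) with t = -5

t = -5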